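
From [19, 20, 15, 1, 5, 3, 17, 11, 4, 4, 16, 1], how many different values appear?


List all unique values:
Distinct values: [1, 3, 4, 5, 11, 15, 16, 17, 19, 20]
Count = 10
Final answer: 10


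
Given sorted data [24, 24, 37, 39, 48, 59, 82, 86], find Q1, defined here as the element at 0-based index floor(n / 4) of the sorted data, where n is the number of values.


The list has n = 8 elements.
Q1 index = floor(8 / 4) = floor(2) = 2
Counting from index 0 in the sorted data, the element at index 2 is 37.
Final answer: 37


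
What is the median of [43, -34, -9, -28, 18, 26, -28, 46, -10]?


First, sort the list: [-34, -28, -28, -10, -9, 18, 26, 43, 46]
The list has 9 elements (odd count).
The middle index is 4 (0-based), and the element there is -9.
Final answer: -9


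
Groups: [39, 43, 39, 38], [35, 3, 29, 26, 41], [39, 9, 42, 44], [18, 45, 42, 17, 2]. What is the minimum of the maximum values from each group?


Find max of each group:
  Group 1: [39, 43, 39, 38] -> max = 43
  Group 2: [35, 3, 29, 26, 41] -> max = 41
  Group 3: [39, 9, 42, 44] -> max = 44
  Group 4: [18, 45, 42, 17, 2] -> max = 45
Maxes: [43, 41, 44, 45]
Minimum of maxes = 41
Final answer: 41


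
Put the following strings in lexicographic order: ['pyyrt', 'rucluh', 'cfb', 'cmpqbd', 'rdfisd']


Compare strings character by character (the first differing letter decides):
  'cfb' < 'cmpqbd' since 'f' < 'm' at position 2
  'cmpqbd' < 'pyyrt' since 'c' < 'p' at position 1
  'pyyrt' < 'rdfisd' since 'p' < 'r' at position 1
  'rdfisd' < 'rucluh' since 'd' < 'u' at position 2
Chaining these comparisons gives the alphabetical order.
Final answer: ['cfb', 'cmpqbd', 'pyyrt', 'rdfisd', 'rucluh']


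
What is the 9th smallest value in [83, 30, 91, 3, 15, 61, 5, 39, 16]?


Sort ascending: [3, 5, 15, 16, 30, 39, 61, 83, 91]
The 9th element (1-indexed) is at index 8.
Value = 91
Final answer: 91


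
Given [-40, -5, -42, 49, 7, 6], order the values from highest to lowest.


Original list: [-40, -5, -42, 49, 7, 6]
Repeatedly take the largest remaining element:
  Remaining [-40, -5, -42, 49, 7, 6] -> largest is 49
  Remaining [-40, -5, -42, 7, 6] -> largest is 7
  Remaining [-40, -5, -42, 6] -> largest is 6
  Remaining [-40, -5, -42] -> largest is -5
  Remaining [-40, -42] -> largest is -40
  Remaining [-42] -> largest is -42
Collecting the picks in order gives the descending list.
Final answer: [49, 7, 6, -5, -40, -42]


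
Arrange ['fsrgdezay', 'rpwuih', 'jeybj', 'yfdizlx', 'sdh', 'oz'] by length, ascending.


Compute lengths:
  'fsrgdezay' has length 9
  'rpwuih' has length 6
  'jeybj' has length 5
  'yfdizlx' has length 7
  'sdh' has length 3
  'oz' has length 2
Lengths in increasing order: 2 < 3 < 5 < 6 < 7 < 9
Listing the words in that order gives the answer.
Final answer: ['oz', 'sdh', 'jeybj', 'rpwuih', 'yfdizlx', 'fsrgdezay']


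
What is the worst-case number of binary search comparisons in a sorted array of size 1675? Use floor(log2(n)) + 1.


Binary search halves the search space each step.
Maximum comparisons = floor(log2(1675)) + 1
log2(1675) = 10.7099
floor(log2(1675)) = 10, so 10 + 1 = 11
Final answer: 11


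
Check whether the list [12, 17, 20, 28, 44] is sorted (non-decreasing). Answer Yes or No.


Check consecutive pairs:
  12 <= 17? True
  17 <= 20? True
  20 <= 28? True
  28 <= 44? True
Every consecutive pair is in order, so the list is non-decreasing.
Final answer: Yes


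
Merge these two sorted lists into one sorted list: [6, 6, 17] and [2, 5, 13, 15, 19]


List A: [6, 6, 17]
List B: [2, 5, 13, 15, 19]
Repeatedly compare the front elements and take the smaller:
  6 vs 2 -> take 2
  6 vs 5 -> take 5
  6 vs 13 -> take 6
  6 vs 13 -> take 6
  17 vs 13 -> take 13
  17 vs 15 -> take 15
  17 vs 19 -> take 17
  A is exhausted; append the rest of B: [19]
Final answer: [2, 5, 6, 6, 13, 15, 17, 19]


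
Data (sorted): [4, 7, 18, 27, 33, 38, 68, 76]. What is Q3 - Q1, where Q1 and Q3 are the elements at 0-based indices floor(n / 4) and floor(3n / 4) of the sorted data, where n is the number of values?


The data has n = 8 elements.
Q1 index = floor(8 / 4) = floor(2) = 2; Q3 index = floor(3 * 8 / 4) = floor(6) = 6
Q1 = element at index 2 = 18
Q3 = element at index 6 = 68
IQR = 68 - 18 = 50
Final answer: 50


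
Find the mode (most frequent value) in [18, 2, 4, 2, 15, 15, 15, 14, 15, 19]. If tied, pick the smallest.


Count the frequency of each value:
  2 appears 2 time(s)
  4 appears 1 time(s)
  14 appears 1 time(s)
  15 appears 4 time(s)
  18 appears 1 time(s)
  19 appears 1 time(s)
Maximum frequency is 4.
Only 15 reaches that frequency, so it is the mode.
Final answer: 15


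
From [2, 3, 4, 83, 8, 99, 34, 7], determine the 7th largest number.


Sort descending: [99, 83, 34, 8, 7, 4, 3, 2]
The 7th element (1-indexed) is at index 6.
Value = 3
Final answer: 3


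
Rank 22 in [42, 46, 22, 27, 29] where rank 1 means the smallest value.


Sort ascending: [22, 27, 29, 42, 46]
Find 22 in the sorted list.
22 is at position 1 (1-indexed).
Final answer: 1


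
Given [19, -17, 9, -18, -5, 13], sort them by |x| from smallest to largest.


Compute absolute values:
  |19| = 19
  |-17| = 17
  |9| = 9
  |-18| = 18
  |-5| = 5
  |13| = 13
Absolute values in increasing order: 5 < 9 < 13 < 17 < 18 < 19
Listing the original numbers in that order gives the answer.
Final answer: [-5, 9, 13, -17, -18, 19]


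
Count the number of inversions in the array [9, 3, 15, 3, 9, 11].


For each element, count the later elements that are smaller than it:
  9 (index 0): smaller elements after it = [3, 3] -> 2
  3 (index 1): smaller elements after it = [] -> 0
  15 (index 2): smaller elements after it = [3, 9, 11] -> 3
  3 (index 3): smaller elements after it = [] -> 0
  9 (index 4): smaller elements after it = [] -> 0
Total inversions = 2 + 0 + 3 + 0 + 0 = 5
Final answer: 5


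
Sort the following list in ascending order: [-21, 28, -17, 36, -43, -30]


Original list: [-21, 28, -17, 36, -43, -30]
Repeatedly take the smallest remaining element:
  Remaining [-21, 28, -17, 36, -43, -30] -> smallest is -43
  Remaining [-21, 28, -17, 36, -30] -> smallest is -30
  Remaining [-21, 28, -17, 36] -> smallest is -21
  Remaining [28, -17, 36] -> smallest is -17
  Remaining [28, 36] -> smallest is 28
  Remaining [36] -> smallest is 36
Collecting the picks in order gives the sorted list.
Final answer: [-43, -30, -21, -17, 28, 36]


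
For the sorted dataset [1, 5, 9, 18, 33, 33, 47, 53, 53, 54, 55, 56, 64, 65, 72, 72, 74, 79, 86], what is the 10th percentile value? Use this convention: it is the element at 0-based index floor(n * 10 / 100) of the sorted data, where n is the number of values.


The dataset has n = 19 elements.
Index = floor(19 * 10 / 100) = floor(190 / 100) = floor(1.9) = 1
Counting from index 0 in the sorted data, the element at index 1 is 5.
Final answer: 5


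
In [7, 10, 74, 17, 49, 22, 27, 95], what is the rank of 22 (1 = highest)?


Sort descending: [95, 74, 49, 27, 22, 17, 10, 7]
Find 22 in the sorted list.
22 is at position 5.
Final answer: 5


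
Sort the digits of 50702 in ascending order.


The number 50702 has digits: 5, 0, 7, 0, 2
Sorted: 0, 0, 2, 5, 7
Joining the sorted digits gives the result.
Final answer: 00257


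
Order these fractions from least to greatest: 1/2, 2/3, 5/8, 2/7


Convert to decimal for comparison:
  1/2 = 0.5
  2/3 = 0.6667
  5/8 = 0.625
  2/7 = 0.2857
Decimals in increasing order: 0.2857 < 0.5 < 0.625 < 0.6667
Writing each back as its fraction gives the sorted order.
Final answer: 2/7, 1/2, 5/8, 2/3


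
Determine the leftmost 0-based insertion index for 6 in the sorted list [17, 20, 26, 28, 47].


List is sorted: [17, 20, 26, 28, 47]
We need the leftmost position where 6 can be inserted, i.e. the first index whose element is >= 6 (or the end of the list if none is).
Binary search with low=0, high=5 (0-based indices):
  low=0, high=5, mid=2: a[2]=26 >= 6, so high = 2
  low=0, high=2, mid=1: a[1]=20 >= 6, so high = 1
  low=0, high=1, mid=0: a[0]=17 >= 6, so high = 0
Now low = high = 0, so the insertion index is 0.
Final answer: 0


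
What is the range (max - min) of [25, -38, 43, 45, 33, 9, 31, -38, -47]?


Maximum value: 45
Minimum value: -47
Range = 45 - (-47) = 92
Final answer: 92


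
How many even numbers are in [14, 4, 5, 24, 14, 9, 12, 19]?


Check each element:
  14 is even
  4 is even
  5 is odd
  24 is even
  14 is even
  9 is odd
  12 is even
  19 is odd
Evens: [14, 4, 24, 14, 12]
Count of evens = 5
Final answer: 5


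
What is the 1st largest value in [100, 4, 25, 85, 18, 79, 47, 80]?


Sort descending: [100, 85, 80, 79, 47, 25, 18, 4]
The 1st element (1-indexed) is at index 0.
Value = 100
Final answer: 100


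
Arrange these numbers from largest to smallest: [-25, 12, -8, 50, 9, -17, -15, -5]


Original list: [-25, 12, -8, 50, 9, -17, -15, -5]
Repeatedly take the largest remaining element:
  Remaining [-25, 12, -8, 50, 9, -17, -15, -5] -> largest is 50
  Remaining [-25, 12, -8, 9, -17, -15, -5] -> largest is 12
  Remaining [-25, -8, 9, -17, -15, -5] -> largest is 9
  Remaining [-25, -8, -17, -15, -5] -> largest is -5
  Remaining [-25, -8, -17, -15] -> largest is -8
  Remaining [-25, -17, -15] -> largest is -15
  Remaining [-25, -17] -> largest is -17
  Remaining [-25] -> largest is -25
Collecting the picks in order gives the descending list.
Final answer: [50, 12, 9, -5, -8, -15, -17, -25]


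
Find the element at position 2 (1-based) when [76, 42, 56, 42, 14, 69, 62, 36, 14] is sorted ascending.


Sort ascending: [14, 14, 36, 42, 42, 56, 62, 69, 76]
The 2nd element (1-indexed) is at index 1.
Value = 14
Final answer: 14


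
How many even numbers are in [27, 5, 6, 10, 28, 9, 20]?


Check each element:
  27 is odd
  5 is odd
  6 is even
  10 is even
  28 is even
  9 is odd
  20 is even
Evens: [6, 10, 28, 20]
Count of evens = 4
Final answer: 4


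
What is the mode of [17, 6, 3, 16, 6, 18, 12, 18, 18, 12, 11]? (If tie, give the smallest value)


Count the frequency of each value:
  3 appears 1 time(s)
  6 appears 2 time(s)
  11 appears 1 time(s)
  12 appears 2 time(s)
  16 appears 1 time(s)
  17 appears 1 time(s)
  18 appears 3 time(s)
Maximum frequency is 3.
Only 18 reaches that frequency, so it is the mode.
Final answer: 18


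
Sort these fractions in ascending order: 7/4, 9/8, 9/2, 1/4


Convert to decimal for comparison:
  7/4 = 1.75
  9/8 = 1.125
  9/2 = 4.5
  1/4 = 0.25
Decimals in increasing order: 0.25 < 1.125 < 1.75 < 4.5
Writing each back as its fraction gives the sorted order.
Final answer: 1/4, 9/8, 7/4, 9/2


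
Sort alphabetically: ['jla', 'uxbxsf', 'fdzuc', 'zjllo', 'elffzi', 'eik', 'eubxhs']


Compare strings character by character (the first differing letter decides):
  'eik' < 'elffzi' since 'i' < 'l' at position 2
  'elffzi' < 'eubxhs' since 'l' < 'u' at position 2
  'eubxhs' < 'fdzuc' since 'e' < 'f' at position 1
  'fdzuc' < 'jla' since 'f' < 'j' at position 1
  'jla' < 'uxbxsf' since 'j' < 'u' at position 1
  'uxbxsf' < 'zjllo' since 'u' < 'z' at position 1
Chaining these comparisons gives the alphabetical order.
Final answer: ['eik', 'elffzi', 'eubxhs', 'fdzuc', 'jla', 'uxbxsf', 'zjllo']


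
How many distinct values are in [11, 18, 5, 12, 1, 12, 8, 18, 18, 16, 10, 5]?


List all unique values:
Distinct values: [1, 5, 8, 10, 11, 12, 16, 18]
Count = 8
Final answer: 8


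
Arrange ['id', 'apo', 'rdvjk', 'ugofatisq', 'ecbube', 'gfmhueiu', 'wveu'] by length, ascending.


Compute lengths:
  'id' has length 2
  'apo' has length 3
  'rdvjk' has length 5
  'ugofatisq' has length 9
  'ecbube' has length 6
  'gfmhueiu' has length 8
  'wveu' has length 4
Lengths in increasing order: 2 < 3 < 4 < 5 < 6 < 8 < 9
Listing the words in that order gives the answer.
Final answer: ['id', 'apo', 'wveu', 'rdvjk', 'ecbube', 'gfmhueiu', 'ugofatisq']


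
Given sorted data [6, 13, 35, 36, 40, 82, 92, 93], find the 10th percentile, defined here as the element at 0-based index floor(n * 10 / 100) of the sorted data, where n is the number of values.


The dataset has n = 8 elements.
Index = floor(8 * 10 / 100) = floor(80 / 100) = floor(0.8) = 0
Counting from index 0 in the sorted data, the element at index 0 is 6.
Final answer: 6


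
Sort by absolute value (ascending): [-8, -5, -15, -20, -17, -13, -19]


Compute absolute values:
  |-8| = 8
  |-5| = 5
  |-15| = 15
  |-20| = 20
  |-17| = 17
  |-13| = 13
  |-19| = 19
Absolute values in increasing order: 5 < 8 < 13 < 15 < 17 < 19 < 20
Listing the original numbers in that order gives the answer.
Final answer: [-5, -8, -13, -15, -17, -19, -20]


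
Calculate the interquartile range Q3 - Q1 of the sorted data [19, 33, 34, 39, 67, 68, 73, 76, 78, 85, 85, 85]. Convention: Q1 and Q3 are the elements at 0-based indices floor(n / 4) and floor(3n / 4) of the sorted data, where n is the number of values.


The data has n = 12 elements.
Q1 index = floor(12 / 4) = floor(3) = 3; Q3 index = floor(3 * 12 / 4) = floor(9) = 9
Q1 = element at index 3 = 39
Q3 = element at index 9 = 85
IQR = 85 - 39 = 46
Final answer: 46


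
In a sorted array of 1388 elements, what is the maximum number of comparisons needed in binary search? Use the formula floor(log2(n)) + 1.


Binary search halves the search space each step.
Maximum comparisons = floor(log2(1388)) + 1
log2(1388) = 10.4388
floor(log2(1388)) = 10, so 10 + 1 = 11
Final answer: 11


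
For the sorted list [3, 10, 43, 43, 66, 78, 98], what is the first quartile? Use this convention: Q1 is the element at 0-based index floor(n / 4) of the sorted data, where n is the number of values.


The list has n = 7 elements.
Q1 index = floor(7 / 4) = floor(1.75) = 1
Counting from index 0 in the sorted data, the element at index 1 is 10.
Final answer: 10


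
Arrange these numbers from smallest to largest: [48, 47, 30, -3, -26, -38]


Original list: [48, 47, 30, -3, -26, -38]
Repeatedly take the smallest remaining element:
  Remaining [48, 47, 30, -3, -26, -38] -> smallest is -38
  Remaining [48, 47, 30, -3, -26] -> smallest is -26
  Remaining [48, 47, 30, -3] -> smallest is -3
  Remaining [48, 47, 30] -> smallest is 30
  Remaining [48, 47] -> smallest is 47
  Remaining [48] -> smallest is 48
Collecting the picks in order gives the sorted list.
Final answer: [-38, -26, -3, 30, 47, 48]


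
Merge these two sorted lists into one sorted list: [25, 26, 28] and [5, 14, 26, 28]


List A: [25, 26, 28]
List B: [5, 14, 26, 28]
Repeatedly compare the front elements and take the smaller:
  25 vs 5 -> take 5
  25 vs 14 -> take 14
  25 vs 26 -> take 25
  26 vs 26 -> take 26
  28 vs 26 -> take 26
  28 vs 28 -> take 28
  A is exhausted; append the rest of B: [28]
Final answer: [5, 14, 25, 26, 26, 28, 28]


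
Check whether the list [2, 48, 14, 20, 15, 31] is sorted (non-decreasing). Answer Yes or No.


Check consecutive pairs:
  2 <= 48? True
  48 <= 14? False
  14 <= 20? True
  20 <= 15? False
  15 <= 31? True
2 consecutive pair(s) are out of order, so the list is not sorted.
Final answer: No


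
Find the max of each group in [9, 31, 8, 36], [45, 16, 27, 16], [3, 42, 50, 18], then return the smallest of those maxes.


Find max of each group:
  Group 1: [9, 31, 8, 36] -> max = 36
  Group 2: [45, 16, 27, 16] -> max = 45
  Group 3: [3, 42, 50, 18] -> max = 50
Maxes: [36, 45, 50]
Minimum of maxes = 36
Final answer: 36


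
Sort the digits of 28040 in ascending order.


The number 28040 has digits: 2, 8, 0, 4, 0
Sorted: 0, 0, 2, 4, 8
Joining the sorted digits gives the result.
Final answer: 00248


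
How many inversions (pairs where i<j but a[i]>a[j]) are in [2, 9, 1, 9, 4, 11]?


For each element, count the later elements that are smaller than it:
  2 (index 0): smaller elements after it = [1] -> 1
  9 (index 1): smaller elements after it = [1, 4] -> 2
  1 (index 2): smaller elements after it = [] -> 0
  9 (index 3): smaller elements after it = [4] -> 1
  4 (index 4): smaller elements after it = [] -> 0
Total inversions = 1 + 2 + 0 + 1 + 0 = 4
Final answer: 4


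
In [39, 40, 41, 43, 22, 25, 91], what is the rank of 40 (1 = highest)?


Sort descending: [91, 43, 41, 40, 39, 25, 22]
Find 40 in the sorted list.
40 is at position 4.
Final answer: 4


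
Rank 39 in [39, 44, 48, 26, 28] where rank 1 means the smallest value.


Sort ascending: [26, 28, 39, 44, 48]
Find 39 in the sorted list.
39 is at position 3 (1-indexed).
Final answer: 3


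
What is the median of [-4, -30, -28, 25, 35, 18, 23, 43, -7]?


First, sort the list: [-30, -28, -7, -4, 18, 23, 25, 35, 43]
The list has 9 elements (odd count).
The middle index is 4 (0-based), and the element there is 18.
Final answer: 18


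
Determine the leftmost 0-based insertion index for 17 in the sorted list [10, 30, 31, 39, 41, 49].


List is sorted: [10, 30, 31, 39, 41, 49]
We need the leftmost position where 17 can be inserted, i.e. the first index whose element is >= 17 (or the end of the list if none is).
Binary search with low=0, high=6 (0-based indices):
  low=0, high=6, mid=3: a[3]=39 >= 17, so high = 3
  low=0, high=3, mid=1: a[1]=30 >= 17, so high = 1
  low=0, high=1, mid=0: a[0]=10 < 17, so low = 1
Now low = high = 1, so the insertion index is 1.
Final answer: 1


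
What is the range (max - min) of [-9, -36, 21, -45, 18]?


Maximum value: 21
Minimum value: -45
Range = 21 - (-45) = 66
Final answer: 66


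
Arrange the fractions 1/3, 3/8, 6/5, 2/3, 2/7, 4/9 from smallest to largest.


Convert to decimal for comparison:
  1/3 = 0.3333
  3/8 = 0.375
  6/5 = 1.2
  2/3 = 0.6667
  2/7 = 0.2857
  4/9 = 0.4444
Decimals in increasing order: 0.2857 < 0.3333 < 0.375 < 0.4444 < 0.6667 < 1.2
Writing each back as its fraction gives the sorted order.
Final answer: 2/7, 1/3, 3/8, 4/9, 2/3, 6/5


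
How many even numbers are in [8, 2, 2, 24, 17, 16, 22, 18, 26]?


Check each element:
  8 is even
  2 is even
  2 is even
  24 is even
  17 is odd
  16 is even
  22 is even
  18 is even
  26 is even
Evens: [8, 2, 2, 24, 16, 22, 18, 26]
Count of evens = 8
Final answer: 8


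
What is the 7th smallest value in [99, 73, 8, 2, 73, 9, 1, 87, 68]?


Sort ascending: [1, 2, 8, 9, 68, 73, 73, 87, 99]
The 7th element (1-indexed) is at index 6.
Value = 73
Final answer: 73


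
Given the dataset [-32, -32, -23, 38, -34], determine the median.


First, sort the list: [-34, -32, -32, -23, 38]
The list has 5 elements (odd count).
The middle index is 2 (0-based), and the element there is -32.
Final answer: -32


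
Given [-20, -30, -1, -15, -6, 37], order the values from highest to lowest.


Original list: [-20, -30, -1, -15, -6, 37]
Repeatedly take the largest remaining element:
  Remaining [-20, -30, -1, -15, -6, 37] -> largest is 37
  Remaining [-20, -30, -1, -15, -6] -> largest is -1
  Remaining [-20, -30, -15, -6] -> largest is -6
  Remaining [-20, -30, -15] -> largest is -15
  Remaining [-20, -30] -> largest is -20
  Remaining [-30] -> largest is -30
Collecting the picks in order gives the descending list.
Final answer: [37, -1, -6, -15, -20, -30]


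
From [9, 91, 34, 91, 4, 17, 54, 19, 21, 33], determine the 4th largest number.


Sort descending: [91, 91, 54, 34, 33, 21, 19, 17, 9, 4]
The 4th element (1-indexed) is at index 3.
Value = 34
Final answer: 34


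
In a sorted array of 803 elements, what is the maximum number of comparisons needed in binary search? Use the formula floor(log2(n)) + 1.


Binary search halves the search space each step.
Maximum comparisons = floor(log2(803)) + 1
log2(803) = 9.6493
floor(log2(803)) = 9, so 9 + 1 = 10
Final answer: 10


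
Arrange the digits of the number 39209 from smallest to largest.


The number 39209 has digits: 3, 9, 2, 0, 9
Sorted: 0, 2, 3, 9, 9
Joining the sorted digits gives the result.
Final answer: 02399


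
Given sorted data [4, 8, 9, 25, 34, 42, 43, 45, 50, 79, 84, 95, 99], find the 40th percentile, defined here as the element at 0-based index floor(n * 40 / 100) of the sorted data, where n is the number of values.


The dataset has n = 13 elements.
Index = floor(13 * 40 / 100) = floor(520 / 100) = floor(5.2) = 5
Counting from index 0 in the sorted data, the element at index 5 is 42.
Final answer: 42


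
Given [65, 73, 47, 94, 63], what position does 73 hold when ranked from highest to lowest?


Sort descending: [94, 73, 65, 63, 47]
Find 73 in the sorted list.
73 is at position 2.
Final answer: 2


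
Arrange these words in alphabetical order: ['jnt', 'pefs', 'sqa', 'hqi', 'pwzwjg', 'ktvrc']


Compare strings character by character (the first differing letter decides):
  'hqi' < 'jnt' since 'h' < 'j' at position 1
  'jnt' < 'ktvrc' since 'j' < 'k' at position 1
  'ktvrc' < 'pefs' since 'k' < 'p' at position 1
  'pefs' < 'pwzwjg' since 'e' < 'w' at position 2
  'pwzwjg' < 'sqa' since 'p' < 's' at position 1
Chaining these comparisons gives the alphabetical order.
Final answer: ['hqi', 'jnt', 'ktvrc', 'pefs', 'pwzwjg', 'sqa']


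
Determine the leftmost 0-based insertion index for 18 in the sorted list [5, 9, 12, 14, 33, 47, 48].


List is sorted: [5, 9, 12, 14, 33, 47, 48]
We need the leftmost position where 18 can be inserted, i.e. the first index whose element is >= 18 (or the end of the list if none is).
Binary search with low=0, high=7 (0-based indices):
  low=0, high=7, mid=3: a[3]=14 < 18, so low = 4
  low=4, high=7, mid=5: a[5]=47 >= 18, so high = 5
  low=4, high=5, mid=4: a[4]=33 >= 18, so high = 4
Now low = high = 4, so the insertion index is 4.
Final answer: 4


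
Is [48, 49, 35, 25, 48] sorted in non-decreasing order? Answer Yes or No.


Check consecutive pairs:
  48 <= 49? True
  49 <= 35? False
  35 <= 25? False
  25 <= 48? True
2 consecutive pair(s) are out of order, so the list is not sorted.
Final answer: No


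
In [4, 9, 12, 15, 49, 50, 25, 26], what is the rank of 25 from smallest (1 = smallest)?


Sort ascending: [4, 9, 12, 15, 25, 26, 49, 50]
Find 25 in the sorted list.
25 is at position 5 (1-indexed).
Final answer: 5


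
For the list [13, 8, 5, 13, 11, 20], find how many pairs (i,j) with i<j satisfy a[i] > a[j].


For each element, count the later elements that are smaller than it:
  13 (index 0): smaller elements after it = [8, 5, 11] -> 3
  8 (index 1): smaller elements after it = [5] -> 1
  5 (index 2): smaller elements after it = [] -> 0
  13 (index 3): smaller elements after it = [11] -> 1
  11 (index 4): smaller elements after it = [] -> 0
Total inversions = 3 + 1 + 0 + 1 + 0 = 5
Final answer: 5


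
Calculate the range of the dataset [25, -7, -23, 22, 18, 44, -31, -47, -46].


Maximum value: 44
Minimum value: -47
Range = 44 - (-47) = 91
Final answer: 91


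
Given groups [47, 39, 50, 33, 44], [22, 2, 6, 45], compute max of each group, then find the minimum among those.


Find max of each group:
  Group 1: [47, 39, 50, 33, 44] -> max = 50
  Group 2: [22, 2, 6, 45] -> max = 45
Maxes: [50, 45]
Minimum of maxes = 45
Final answer: 45


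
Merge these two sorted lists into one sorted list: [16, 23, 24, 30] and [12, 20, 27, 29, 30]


List A: [16, 23, 24, 30]
List B: [12, 20, 27, 29, 30]
Repeatedly compare the front elements and take the smaller:
  16 vs 12 -> take 12
  16 vs 20 -> take 16
  23 vs 20 -> take 20
  23 vs 27 -> take 23
  24 vs 27 -> take 24
  30 vs 27 -> take 27
  30 vs 29 -> take 29
  30 vs 30 -> take 30
  A is exhausted; append the rest of B: [30]
Final answer: [12, 16, 20, 23, 24, 27, 29, 30, 30]


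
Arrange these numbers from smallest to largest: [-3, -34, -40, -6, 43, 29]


Original list: [-3, -34, -40, -6, 43, 29]
Repeatedly take the smallest remaining element:
  Remaining [-3, -34, -40, -6, 43, 29] -> smallest is -40
  Remaining [-3, -34, -6, 43, 29] -> smallest is -34
  Remaining [-3, -6, 43, 29] -> smallest is -6
  Remaining [-3, 43, 29] -> smallest is -3
  Remaining [43, 29] -> smallest is 29
  Remaining [43] -> smallest is 43
Collecting the picks in order gives the sorted list.
Final answer: [-40, -34, -6, -3, 29, 43]


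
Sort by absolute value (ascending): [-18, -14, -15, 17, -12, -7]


Compute absolute values:
  |-18| = 18
  |-14| = 14
  |-15| = 15
  |17| = 17
  |-12| = 12
  |-7| = 7
Absolute values in increasing order: 7 < 12 < 14 < 15 < 17 < 18
Listing the original numbers in that order gives the answer.
Final answer: [-7, -12, -14, -15, 17, -18]


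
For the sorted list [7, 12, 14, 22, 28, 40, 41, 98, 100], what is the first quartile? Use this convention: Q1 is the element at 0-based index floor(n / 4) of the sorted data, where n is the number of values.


The list has n = 9 elements.
Q1 index = floor(9 / 4) = floor(2.25) = 2
Counting from index 0 in the sorted data, the element at index 2 is 14.
Final answer: 14


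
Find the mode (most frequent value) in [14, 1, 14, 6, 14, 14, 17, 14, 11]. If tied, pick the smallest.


Count the frequency of each value:
  1 appears 1 time(s)
  6 appears 1 time(s)
  11 appears 1 time(s)
  14 appears 5 time(s)
  17 appears 1 time(s)
Maximum frequency is 5.
Only 14 reaches that frequency, so it is the mode.
Final answer: 14


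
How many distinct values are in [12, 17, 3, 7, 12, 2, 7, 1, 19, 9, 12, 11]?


List all unique values:
Distinct values: [1, 2, 3, 7, 9, 11, 12, 17, 19]
Count = 9
Final answer: 9


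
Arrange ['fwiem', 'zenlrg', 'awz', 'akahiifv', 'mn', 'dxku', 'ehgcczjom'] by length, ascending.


Compute lengths:
  'fwiem' has length 5
  'zenlrg' has length 6
  'awz' has length 3
  'akahiifv' has length 8
  'mn' has length 2
  'dxku' has length 4
  'ehgcczjom' has length 9
Lengths in increasing order: 2 < 3 < 4 < 5 < 6 < 8 < 9
Listing the words in that order gives the answer.
Final answer: ['mn', 'awz', 'dxku', 'fwiem', 'zenlrg', 'akahiifv', 'ehgcczjom']


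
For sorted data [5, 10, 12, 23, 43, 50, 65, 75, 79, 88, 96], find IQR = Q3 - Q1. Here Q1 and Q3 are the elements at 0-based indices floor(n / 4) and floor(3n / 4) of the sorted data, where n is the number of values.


The data has n = 11 elements.
Q1 index = floor(11 / 4) = floor(2.75) = 2; Q3 index = floor(3 * 11 / 4) = floor(8.25) = 8
Q1 = element at index 2 = 12
Q3 = element at index 8 = 79
IQR = 79 - 12 = 67
Final answer: 67


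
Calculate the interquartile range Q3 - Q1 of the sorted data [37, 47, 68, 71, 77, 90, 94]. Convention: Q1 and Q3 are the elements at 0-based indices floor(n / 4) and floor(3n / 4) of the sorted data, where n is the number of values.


The data has n = 7 elements.
Q1 index = floor(7 / 4) = floor(1.75) = 1; Q3 index = floor(3 * 7 / 4) = floor(5.25) = 5
Q1 = element at index 1 = 47
Q3 = element at index 5 = 90
IQR = 90 - 47 = 43
Final answer: 43


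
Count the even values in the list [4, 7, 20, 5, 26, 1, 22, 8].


Check each element:
  4 is even
  7 is odd
  20 is even
  5 is odd
  26 is even
  1 is odd
  22 is even
  8 is even
Evens: [4, 20, 26, 22, 8]
Count of evens = 5
Final answer: 5


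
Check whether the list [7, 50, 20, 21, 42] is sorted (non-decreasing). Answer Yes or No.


Check consecutive pairs:
  7 <= 50? True
  50 <= 20? False
  20 <= 21? True
  21 <= 42? True
1 consecutive pair(s) are out of order, so the list is not sorted.
Final answer: No


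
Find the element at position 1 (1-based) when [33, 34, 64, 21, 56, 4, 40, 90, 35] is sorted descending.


Sort descending: [90, 64, 56, 40, 35, 34, 33, 21, 4]
The 1st element (1-indexed) is at index 0.
Value = 90
Final answer: 90


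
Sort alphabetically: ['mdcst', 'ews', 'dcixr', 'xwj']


Compare strings character by character (the first differing letter decides):
  'dcixr' < 'ews' since 'd' < 'e' at position 1
  'ews' < 'mdcst' since 'e' < 'm' at position 1
  'mdcst' < 'xwj' since 'm' < 'x' at position 1
Chaining these comparisons gives the alphabetical order.
Final answer: ['dcixr', 'ews', 'mdcst', 'xwj']


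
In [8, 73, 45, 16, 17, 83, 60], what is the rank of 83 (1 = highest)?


Sort descending: [83, 73, 60, 45, 17, 16, 8]
Find 83 in the sorted list.
83 is at position 1.
Final answer: 1


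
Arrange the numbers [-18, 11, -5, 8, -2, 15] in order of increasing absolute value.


Compute absolute values:
  |-18| = 18
  |11| = 11
  |-5| = 5
  |8| = 8
  |-2| = 2
  |15| = 15
Absolute values in increasing order: 2 < 5 < 8 < 11 < 15 < 18
Listing the original numbers in that order gives the answer.
Final answer: [-2, -5, 8, 11, 15, -18]


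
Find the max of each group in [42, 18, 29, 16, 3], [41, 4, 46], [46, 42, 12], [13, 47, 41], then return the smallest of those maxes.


Find max of each group:
  Group 1: [42, 18, 29, 16, 3] -> max = 42
  Group 2: [41, 4, 46] -> max = 46
  Group 3: [46, 42, 12] -> max = 46
  Group 4: [13, 47, 41] -> max = 47
Maxes: [42, 46, 46, 47]
Minimum of maxes = 42
Final answer: 42


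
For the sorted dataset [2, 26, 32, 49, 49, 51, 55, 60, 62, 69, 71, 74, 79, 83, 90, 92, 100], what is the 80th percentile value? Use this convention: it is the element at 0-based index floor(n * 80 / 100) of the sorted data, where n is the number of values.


The dataset has n = 17 elements.
Index = floor(17 * 80 / 100) = floor(1360 / 100) = floor(13.6) = 13
Counting from index 0 in the sorted data, the element at index 13 is 83.
Final answer: 83


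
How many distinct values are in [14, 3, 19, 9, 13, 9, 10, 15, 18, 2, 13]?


List all unique values:
Distinct values: [2, 3, 9, 10, 13, 14, 15, 18, 19]
Count = 9
Final answer: 9


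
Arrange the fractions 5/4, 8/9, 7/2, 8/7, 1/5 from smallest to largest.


Convert to decimal for comparison:
  5/4 = 1.25
  8/9 = 0.8889
  7/2 = 3.5
  8/7 = 1.1429
  1/5 = 0.2
Decimals in increasing order: 0.2 < 0.8889 < 1.1429 < 1.25 < 3.5
Writing each back as its fraction gives the sorted order.
Final answer: 1/5, 8/9, 8/7, 5/4, 7/2


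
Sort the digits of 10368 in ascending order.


The number 10368 has digits: 1, 0, 3, 6, 8
Sorted: 0, 1, 3, 6, 8
Joining the sorted digits gives the result.
Final answer: 01368


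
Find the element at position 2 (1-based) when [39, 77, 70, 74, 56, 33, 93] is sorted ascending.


Sort ascending: [33, 39, 56, 70, 74, 77, 93]
The 2nd element (1-indexed) is at index 1.
Value = 39
Final answer: 39


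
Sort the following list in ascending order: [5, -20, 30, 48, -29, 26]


Original list: [5, -20, 30, 48, -29, 26]
Repeatedly take the smallest remaining element:
  Remaining [5, -20, 30, 48, -29, 26] -> smallest is -29
  Remaining [5, -20, 30, 48, 26] -> smallest is -20
  Remaining [5, 30, 48, 26] -> smallest is 5
  Remaining [30, 48, 26] -> smallest is 26
  Remaining [30, 48] -> smallest is 30
  Remaining [48] -> smallest is 48
Collecting the picks in order gives the sorted list.
Final answer: [-29, -20, 5, 26, 30, 48]


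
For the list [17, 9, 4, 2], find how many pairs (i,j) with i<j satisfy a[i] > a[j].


For each element, count the later elements that are smaller than it:
  17 (index 0): smaller elements after it = [9, 4, 2] -> 3
  9 (index 1): smaller elements after it = [4, 2] -> 2
  4 (index 2): smaller elements after it = [2] -> 1
Total inversions = 3 + 2 + 1 = 6
Final answer: 6


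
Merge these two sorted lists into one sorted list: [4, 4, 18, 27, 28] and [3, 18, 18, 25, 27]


List A: [4, 4, 18, 27, 28]
List B: [3, 18, 18, 25, 27]
Repeatedly compare the front elements and take the smaller:
  4 vs 3 -> take 3
  4 vs 18 -> take 4
  4 vs 18 -> take 4
  18 vs 18 -> take 18
  27 vs 18 -> take 18
  27 vs 18 -> take 18
  27 vs 25 -> take 25
  27 vs 27 -> take 27
  28 vs 27 -> take 27
  B is exhausted; append the rest of A: [28]
Final answer: [3, 4, 4, 18, 18, 18, 25, 27, 27, 28]


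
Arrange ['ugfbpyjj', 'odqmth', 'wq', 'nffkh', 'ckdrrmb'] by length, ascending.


Compute lengths:
  'ugfbpyjj' has length 8
  'odqmth' has length 6
  'wq' has length 2
  'nffkh' has length 5
  'ckdrrmb' has length 7
Lengths in increasing order: 2 < 5 < 6 < 7 < 8
Listing the words in that order gives the answer.
Final answer: ['wq', 'nffkh', 'odqmth', 'ckdrrmb', 'ugfbpyjj']


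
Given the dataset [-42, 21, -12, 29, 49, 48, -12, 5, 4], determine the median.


First, sort the list: [-42, -12, -12, 4, 5, 21, 29, 48, 49]
The list has 9 elements (odd count).
The middle index is 4 (0-based), and the element there is 5.
Final answer: 5


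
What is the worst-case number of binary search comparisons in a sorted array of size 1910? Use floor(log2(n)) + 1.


Binary search halves the search space each step.
Maximum comparisons = floor(log2(1910)) + 1
log2(1910) = 10.8994
floor(log2(1910)) = 10, so 10 + 1 = 11
Final answer: 11


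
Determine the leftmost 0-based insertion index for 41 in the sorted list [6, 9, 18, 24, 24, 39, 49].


List is sorted: [6, 9, 18, 24, 24, 39, 49]
We need the leftmost position where 41 can be inserted, i.e. the first index whose element is >= 41 (or the end of the list if none is).
Binary search with low=0, high=7 (0-based indices):
  low=0, high=7, mid=3: a[3]=24 < 41, so low = 4
  low=4, high=7, mid=5: a[5]=39 < 41, so low = 6
  low=6, high=7, mid=6: a[6]=49 >= 41, so high = 6
Now low = high = 6, so the insertion index is 6.
Final answer: 6


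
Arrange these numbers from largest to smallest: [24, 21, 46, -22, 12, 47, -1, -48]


Original list: [24, 21, 46, -22, 12, 47, -1, -48]
Repeatedly take the largest remaining element:
  Remaining [24, 21, 46, -22, 12, 47, -1, -48] -> largest is 47
  Remaining [24, 21, 46, -22, 12, -1, -48] -> largest is 46
  Remaining [24, 21, -22, 12, -1, -48] -> largest is 24
  Remaining [21, -22, 12, -1, -48] -> largest is 21
  Remaining [-22, 12, -1, -48] -> largest is 12
  Remaining [-22, -1, -48] -> largest is -1
  Remaining [-22, -48] -> largest is -22
  Remaining [-48] -> largest is -48
Collecting the picks in order gives the descending list.
Final answer: [47, 46, 24, 21, 12, -1, -22, -48]


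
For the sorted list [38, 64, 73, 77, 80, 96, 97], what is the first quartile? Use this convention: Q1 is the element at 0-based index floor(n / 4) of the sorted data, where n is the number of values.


The list has n = 7 elements.
Q1 index = floor(7 / 4) = floor(1.75) = 1
Counting from index 0 in the sorted data, the element at index 1 is 64.
Final answer: 64


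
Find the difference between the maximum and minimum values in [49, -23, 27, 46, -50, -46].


Maximum value: 49
Minimum value: -50
Range = 49 - (-50) = 99
Final answer: 99


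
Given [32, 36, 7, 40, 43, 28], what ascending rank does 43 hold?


Sort ascending: [7, 28, 32, 36, 40, 43]
Find 43 in the sorted list.
43 is at position 6 (1-indexed).
Final answer: 6


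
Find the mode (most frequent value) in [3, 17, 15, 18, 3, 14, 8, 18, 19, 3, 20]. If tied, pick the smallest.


Count the frequency of each value:
  3 appears 3 time(s)
  8 appears 1 time(s)
  14 appears 1 time(s)
  15 appears 1 time(s)
  17 appears 1 time(s)
  18 appears 2 time(s)
  19 appears 1 time(s)
  20 appears 1 time(s)
Maximum frequency is 3.
Only 3 reaches that frequency, so it is the mode.
Final answer: 3


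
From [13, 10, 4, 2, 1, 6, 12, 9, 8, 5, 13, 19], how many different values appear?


List all unique values:
Distinct values: [1, 2, 4, 5, 6, 8, 9, 10, 12, 13, 19]
Count = 11
Final answer: 11


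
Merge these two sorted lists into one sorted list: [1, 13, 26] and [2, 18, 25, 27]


List A: [1, 13, 26]
List B: [2, 18, 25, 27]
Repeatedly compare the front elements and take the smaller:
  1 vs 2 -> take 1
  13 vs 2 -> take 2
  13 vs 18 -> take 13
  26 vs 18 -> take 18
  26 vs 25 -> take 25
  26 vs 27 -> take 26
  A is exhausted; append the rest of B: [27]
Final answer: [1, 2, 13, 18, 25, 26, 27]


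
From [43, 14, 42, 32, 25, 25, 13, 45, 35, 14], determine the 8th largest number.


Sort descending: [45, 43, 42, 35, 32, 25, 25, 14, 14, 13]
The 8th element (1-indexed) is at index 7.
Value = 14
Final answer: 14


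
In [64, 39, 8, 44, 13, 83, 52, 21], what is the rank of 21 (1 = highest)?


Sort descending: [83, 64, 52, 44, 39, 21, 13, 8]
Find 21 in the sorted list.
21 is at position 6.
Final answer: 6


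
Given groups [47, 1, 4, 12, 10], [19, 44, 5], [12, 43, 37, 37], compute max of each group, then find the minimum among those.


Find max of each group:
  Group 1: [47, 1, 4, 12, 10] -> max = 47
  Group 2: [19, 44, 5] -> max = 44
  Group 3: [12, 43, 37, 37] -> max = 43
Maxes: [47, 44, 43]
Minimum of maxes = 43
Final answer: 43


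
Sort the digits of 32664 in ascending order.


The number 32664 has digits: 3, 2, 6, 6, 4
Sorted: 2, 3, 4, 6, 6
Joining the sorted digits gives the result.
Final answer: 23466


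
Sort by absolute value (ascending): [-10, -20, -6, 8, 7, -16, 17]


Compute absolute values:
  |-10| = 10
  |-20| = 20
  |-6| = 6
  |8| = 8
  |7| = 7
  |-16| = 16
  |17| = 17
Absolute values in increasing order: 6 < 7 < 8 < 10 < 16 < 17 < 20
Listing the original numbers in that order gives the answer.
Final answer: [-6, 7, 8, -10, -16, 17, -20]


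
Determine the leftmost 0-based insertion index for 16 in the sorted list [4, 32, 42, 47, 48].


List is sorted: [4, 32, 42, 47, 48]
We need the leftmost position where 16 can be inserted, i.e. the first index whose element is >= 16 (or the end of the list if none is).
Binary search with low=0, high=5 (0-based indices):
  low=0, high=5, mid=2: a[2]=42 >= 16, so high = 2
  low=0, high=2, mid=1: a[1]=32 >= 16, so high = 1
  low=0, high=1, mid=0: a[0]=4 < 16, so low = 1
Now low = high = 1, so the insertion index is 1.
Final answer: 1


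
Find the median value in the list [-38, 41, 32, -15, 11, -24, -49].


First, sort the list: [-49, -38, -24, -15, 11, 32, 41]
The list has 7 elements (odd count).
The middle index is 3 (0-based), and the element there is -15.
Final answer: -15


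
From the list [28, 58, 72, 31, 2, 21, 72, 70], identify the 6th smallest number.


Sort ascending: [2, 21, 28, 31, 58, 70, 72, 72]
The 6th element (1-indexed) is at index 5.
Value = 70
Final answer: 70


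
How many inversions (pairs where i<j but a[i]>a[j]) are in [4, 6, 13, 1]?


For each element, count the later elements that are smaller than it:
  4 (index 0): smaller elements after it = [1] -> 1
  6 (index 1): smaller elements after it = [1] -> 1
  13 (index 2): smaller elements after it = [1] -> 1
Total inversions = 1 + 1 + 1 = 3
Final answer: 3


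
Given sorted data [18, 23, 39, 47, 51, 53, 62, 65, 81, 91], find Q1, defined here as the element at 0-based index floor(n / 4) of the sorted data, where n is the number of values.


The list has n = 10 elements.
Q1 index = floor(10 / 4) = floor(2.5) = 2
Counting from index 0 in the sorted data, the element at index 2 is 39.
Final answer: 39


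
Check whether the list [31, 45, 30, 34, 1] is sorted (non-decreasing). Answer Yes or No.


Check consecutive pairs:
  31 <= 45? True
  45 <= 30? False
  30 <= 34? True
  34 <= 1? False
2 consecutive pair(s) are out of order, so the list is not sorted.
Final answer: No


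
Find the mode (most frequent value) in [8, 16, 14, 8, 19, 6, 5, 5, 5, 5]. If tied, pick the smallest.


Count the frequency of each value:
  5 appears 4 time(s)
  6 appears 1 time(s)
  8 appears 2 time(s)
  14 appears 1 time(s)
  16 appears 1 time(s)
  19 appears 1 time(s)
Maximum frequency is 4.
Only 5 reaches that frequency, so it is the mode.
Final answer: 5


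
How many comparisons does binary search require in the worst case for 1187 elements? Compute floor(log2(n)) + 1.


Binary search halves the search space each step.
Maximum comparisons = floor(log2(1187)) + 1
log2(1187) = 10.2131
floor(log2(1187)) = 10, so 10 + 1 = 11
Final answer: 11


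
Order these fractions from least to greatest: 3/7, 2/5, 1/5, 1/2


Convert to decimal for comparison:
  3/7 = 0.4286
  2/5 = 0.4
  1/5 = 0.2
  1/2 = 0.5
Decimals in increasing order: 0.2 < 0.4 < 0.4286 < 0.5
Writing each back as its fraction gives the sorted order.
Final answer: 1/5, 2/5, 3/7, 1/2


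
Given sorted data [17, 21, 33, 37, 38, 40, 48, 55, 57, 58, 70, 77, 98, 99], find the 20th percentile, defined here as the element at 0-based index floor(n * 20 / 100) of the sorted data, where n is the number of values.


The dataset has n = 14 elements.
Index = floor(14 * 20 / 100) = floor(280 / 100) = floor(2.8) = 2
Counting from index 0 in the sorted data, the element at index 2 is 33.
Final answer: 33
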